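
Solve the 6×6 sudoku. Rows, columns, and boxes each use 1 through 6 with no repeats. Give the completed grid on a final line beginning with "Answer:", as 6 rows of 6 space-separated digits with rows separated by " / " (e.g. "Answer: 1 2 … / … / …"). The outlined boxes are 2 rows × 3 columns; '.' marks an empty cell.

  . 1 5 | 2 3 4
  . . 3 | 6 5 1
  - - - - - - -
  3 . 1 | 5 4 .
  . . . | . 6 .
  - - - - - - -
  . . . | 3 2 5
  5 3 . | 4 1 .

Step 1. [r3c6∈{2}] only 2 remains possible at r3c6. So r3c6=2.
Step 2. [r5c1∈{1,4,6}] 1 has one home in row 5: r5c1. So r5c1=1.
Step 3. [r6c3∈{2,6}] r6c3 is the only open cell in row 6 admitting 2 ⇒ r6c3=2.
Step 4. [r4c3∈{4}] only 4 remains possible at r4c3, so r4c3=4.
Step 5. [r5c2∈{4,6}] r5c2 is the only open cell in row 5 admitting 4, so r5c2=4.
Step 6. [r2c2∈{2}] only 2 remains possible at r2c2, so r2c2=2.
Step 7. [r1c1∈{6}] r1c1 has the single candidate 6. So r1c1=6.
Step 8. [r4c1∈{2}] only 2 remains possible at r4c1. So r4c1=2.
Step 9. [r4c4∈{1}] r4c4 has the single candidate 1. So r4c4=1.
Step 10. [r3c2∈{6}] only 6 remains possible at r3c2. So r3c2=6.
Step 11. [r4c6∈{3}] r4c6 is down to just 3. So r4c6=3.
Step 12. [r6c6∈{6}] r6c6's peers cover all but 6. So r6c6=6.
Step 13. [r2c1∈{4}] r2c1 is down to just 4. So r2c1=4.
Step 14. [r4c2∈{5}] r4c2 has the single candidate 5, so r4c2=5.
Step 15. [r5c3∈{6}] nothing but 6 survives at r5c3, so r5c3=6.

Answer: 6 1 5 2 3 4 / 4 2 3 6 5 1 / 3 6 1 5 4 2 / 2 5 4 1 6 3 / 1 4 6 3 2 5 / 5 3 2 4 1 6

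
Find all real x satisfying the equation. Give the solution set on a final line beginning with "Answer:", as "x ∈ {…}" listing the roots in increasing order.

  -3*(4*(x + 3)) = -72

Step 1. [-3*(4*(x + 3)) = -72] divide by the outer -3 ⇒ div: 4*(x + 3) = 24.
Step 2. [4*(x + 3) = 24] divide by the outer 4, so div: x + 3 = 6.
Step 3. [x + 3 = 6] +3 is outermost — subtract 3 both sides ⇒ sub: x = 3.

Answer: x ∈ {3}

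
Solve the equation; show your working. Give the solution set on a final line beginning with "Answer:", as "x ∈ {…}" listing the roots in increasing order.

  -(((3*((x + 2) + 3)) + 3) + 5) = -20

Step 1. [-(((3*((x + 2) + 3)) + 3) + 5) = -20] LHS negated; negate both sides, so neg: ((3*((x + 2) + 3)) + 3) + 5 = 20.
Step 2. [((3*((x + 2) + 3)) + 3) + 5 = 20] peel the +5: subtract 5 from each side ⇒ sub: (3*((x + 2) + 3)) + 3 = 15.
Step 3. [(3*((x + 2) + 3)) + 3 = 15] 3 | LHS and 3 | 15: pull 3 out, so factor: ((x + 2) + 3) + 1 = 5.
Step 4. [((x + 2) + 3) + 1 = 5] 1 comes off first (subtract 1) ⇒ sub: (x + 2) + 3 = 4.
Step 5. [(x + 2) + 3 = 4] peel the +3: subtract 3 from each side ⇒ sub: x + 2 = 1.
Step 6. [x + 2 = 1] +2 is outermost — subtract 2 both sides, so sub: x = -1.

Answer: x ∈ {-1}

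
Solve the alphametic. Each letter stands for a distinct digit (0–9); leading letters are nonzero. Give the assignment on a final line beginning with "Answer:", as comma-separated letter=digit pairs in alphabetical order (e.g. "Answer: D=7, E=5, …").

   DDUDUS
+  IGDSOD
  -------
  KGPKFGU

Step 1. [col 1: S + D ≡ U (mod 10)] D=3 is one option consistent with column 1 (S + D ≡ U (mod 10), carry-in 0) — take it. So D=3.
Step 2. [K] the sum has 7 digits but both addends have 6; that extra leading digit K is the final carry, namely 1, so K=1.
Step 3. [col 1: S + D ≡ U (mod 10)] column 1 (S + D ≡ U (mod 10), carry-in 0) doesn't pin U yet; pick U=8 and continue. So U=8.
Step 4. [col 1: S + D ≡ U (mod 10)] column 1: given D=3, U=8, carry-in 0, and digits 1,3,8 already taken and all letters distinct, S+D≡U (mod 10) forces S=5, so S=5.
Step 5. [col 2: U + O ≡ G (mod 10)] no forcing yet in column 2 (carry-in 0); O=2 is free and consistent — try it, so O=2.
Step 6. [col 2: U + O ≡ G (mod 10)] in column 2 we have U+O≡G with carry-in 0; given U=8, O=2 and digits 1,2,3,5,8 already taken and all letters distinct, that pins G to 0 ⇒ G=0.
Step 7. [col 3: D + S ≡ F (mod 10)] in column 3 we have D+S≡F with carry-in 1; given D=3, S=5 and digits 0,1,2,3,5,8 already taken and all letters distinct, that pins F to 9. So F=9.
Step 8. [col 5: D + G ≡ P (mod 10)] column 5: given D=3, G=0, carry-in 1, and digits 0,1,2,3,5,8,9 already taken and all letters distinct, D+G≡P (mod 10) forces P=4, so P=4.
Step 9. [col 6: D + I ≡ G (mod 10)] from column 6 (D=3, G=0, carry-in 0, digits 0,1,2,3,4,5,8,9 already taken and all letters distinct): I must equal 7. So I=7.

Answer: D=3, F=9, G=0, I=7, K=1, O=2, P=4, S=5, U=8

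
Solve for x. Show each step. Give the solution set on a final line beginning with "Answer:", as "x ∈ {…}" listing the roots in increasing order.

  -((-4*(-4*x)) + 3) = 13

Step 1. [-((-4*(-4*x)) + 3) = 13] LHS negated; negate both sides. So neg: (-4*(-4*x)) + 3 = -13.
Step 2. [(-4*(-4*x)) + 3 = -13] +3 is outermost — subtract 3 both sides, so sub: -4*(-4*x) = -16.
Step 3. [-4*(-4*x) = -16] leading coefficient -4: divide by -4, so div: -4*x = 4.
Step 4. [-4*x = 4] divide by the outer -4, so div: x = -1.

Answer: x ∈ {-1}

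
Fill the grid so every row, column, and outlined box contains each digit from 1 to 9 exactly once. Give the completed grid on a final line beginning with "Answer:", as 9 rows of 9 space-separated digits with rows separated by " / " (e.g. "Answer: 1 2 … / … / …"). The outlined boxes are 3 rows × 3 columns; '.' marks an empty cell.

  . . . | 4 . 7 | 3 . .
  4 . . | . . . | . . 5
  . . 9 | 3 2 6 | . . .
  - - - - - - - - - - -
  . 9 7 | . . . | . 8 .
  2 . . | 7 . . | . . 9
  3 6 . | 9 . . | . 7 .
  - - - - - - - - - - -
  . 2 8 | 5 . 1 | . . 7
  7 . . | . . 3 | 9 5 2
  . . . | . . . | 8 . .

Step 1. [r1c5∈{1,5,8,9}] box 2 places 5 nowhere but r1c5. So r1c5=5.
Step 2. [r5c2∈{1,4,5,8}] 8 has one home in box 4: r5c2, so r5c2=8.
Step 3. [r1c2∈{1}] r1c2 is down to just 1. So r1c2=1.
Step 4. [r8c3∈{1,4,6}] 1 has one home in row 8: r8c3. So r8c3=1.
Step 5. [r7c8∈{3,4,6}] 3 has one home in row 7: r7c8. So r7c8=3.
Step 6. [r4c1∈{1,5}] 1 has one home in col 1: r4c1, so r4c1=1.
Step 7. [r2c4∈{1,8}] in col 4, 1 fits only at r2c4 ⇒ r2c4=1.
Step 8. [r5c5∈{1,3,4,6}] in row 5, 3 fits only at r5c5 ⇒ r5c5=3.
Step 9. [r6c5∈{1,4,8}] r6c5 is the only open cell in col 5 admitting 1, so r6c5=1.
Step 10. [r6c9∈{4}] only 4 remains possible at r6c9, so r6c9=4.
Step 11. [r6c3∈{5}] nothing but 5 survives at r6c3. So r6c3=5.
Step 12. [r9c5∈{4,6,7,9}] across row 9, 7 lands solely at r9c5. So r9c5=7.
Step 13. [r8c2∈{4}] r8c2 has the single candidate 4 ⇒ r8c2=4.
Step 14. [r6c7∈{2}] r6c7 has the single candidate 2, so r6c7=2.
Step 15. [r1c8∈{2,6,9}] across row 1, 9 lands solely at r1c8 ⇒ r1c8=9.
Step 16. [r1c3∈{2,6}] in row 1, 2 fits only at r1c3 ⇒ r1c3=2.
Step 17. [r8c4∈{6,8}] 8 has one home in col 4: r8c4. So r8c4=8.
Step 18. [r8c5∈{6}] nothing but 6 survives at r8c5 ⇒ r8c5=6.
Step 19. [r4c5∈{4}] r4c5 has the single candidate 4 ⇒ r4c5=4.
Step 20. [r9c6∈{2,4,9}] r9c6 is the only open cell in col 6 admitting 4, so r9c6=4.
Step 21. [r4c4∈{2,6}] across col 4, 6 lands solely at r4c4. So r4c4=6.
Step 22. [r9c1∈{5,6,9}] row 9 places 9 nowhere but r9c1 ⇒ r9c1=9.
Step 23. [r7c1∈{6}] only 6 remains possible at r7c1 ⇒ r7c1=6.
Step 24. [r1c9∈{6,8}] row 1 places 6 nowhere but r1c9 ⇒ r1c9=6.
Step 25. [r5c7∈{1,5,6}] r5c7 is the only open cell in col 7 admitting 6, so r5c7=6.
Step 26. [r3c7∈{1,4,7}] 1 has one home in col 7: r3c7. So r3c7=1.
Step 27. [r3c2∈{5,7}] in row 3, 7 fits only at r3c2, so r3c2=7.
Step 28. [r9c3∈{3}] r9c3 is down to just 3 ⇒ r9c3=3.
Step 29. [r2c6∈{8,9}] in col 6, 9 fits only at r2c6. So r2c6=9.
Step 30. [r4c7∈{5}] nothing but 5 survives at r4c7. So r4c7=5.
Step 31. [r1c1∈{8}] r1c1's peers cover all but 8. So r1c1=8.
Step 32. [r5c8∈{1}] r5c8 has the single candidate 1. So r5c8=1.
Step 33. [r6c6∈{8}] r6c6 is down to just 8, so r6c6=8.
Step 34. [r5c6∈{5}] only 5 remains possible at r5c6. So r5c6=5.
Step 35. [r2c2∈{3}] r2c2's peers cover all but 3 ⇒ r2c2=3.
Step 36. [r2c3∈{6}] r2c3's peers cover all but 6, so r2c3=6.
Step 37. [r7c7∈{4}] r7c7 has the single candidate 4 ⇒ r7c7=4.
Step 38. [r9c4∈{2}] r9c4 is down to just 2. So r9c4=2.
Step 39. [r2c5∈{8}] r2c5 has the single candidate 8 ⇒ r2c5=8.
Step 40. [r9c2∈{5}] only 5 remains possible at r9c2 ⇒ r9c2=5.
Step 41. [r2c7∈{7}] only 7 remains possible at r2c7, so r2c7=7.
Step 42. [r7c5∈{9}] only 9 remains possible at r7c5. So r7c5=9.
Step 43. [r9c9∈{1}] only 1 remains possible at r9c9 ⇒ r9c9=1.
Step 44. [r3c1∈{5}] r3c1 has the single candidate 5, so r3c1=5.
Step 45. [r4c6∈{2}] r4c6's peers cover all but 2 ⇒ r4c6=2.
Step 46. [r9c8∈{6}] r9c8's peers cover all but 6. So r9c8=6.
Step 47. [r3c9∈{8}] only 8 remains possible at r3c9. So r3c9=8.
Step 48. [r4c9∈{3}] r4c9 has the single candidate 3, so r4c9=3.
Step 49. [r2c8∈{2}] r2c8 has the single candidate 2 ⇒ r2c8=2.
Step 50. [r3c8∈{4}] only 4 remains possible at r3c8, so r3c8=4.
Step 51. [r5c3∈{4}] r5c3 is down to just 4. So r5c3=4.

Answer: 8 1 2 4 5 7 3 9 6 / 4 3 6 1 8 9 7 2 5 / 5 7 9 3 2 6 1 4 8 / 1 9 7 6 4 2 5 8 3 / 2 8 4 7 3 5 6 1 9 / 3 6 5 9 1 8 2 7 4 / 6 2 8 5 9 1 4 3 7 / 7 4 1 8 6 3 9 5 2 / 9 5 3 2 7 4 8 6 1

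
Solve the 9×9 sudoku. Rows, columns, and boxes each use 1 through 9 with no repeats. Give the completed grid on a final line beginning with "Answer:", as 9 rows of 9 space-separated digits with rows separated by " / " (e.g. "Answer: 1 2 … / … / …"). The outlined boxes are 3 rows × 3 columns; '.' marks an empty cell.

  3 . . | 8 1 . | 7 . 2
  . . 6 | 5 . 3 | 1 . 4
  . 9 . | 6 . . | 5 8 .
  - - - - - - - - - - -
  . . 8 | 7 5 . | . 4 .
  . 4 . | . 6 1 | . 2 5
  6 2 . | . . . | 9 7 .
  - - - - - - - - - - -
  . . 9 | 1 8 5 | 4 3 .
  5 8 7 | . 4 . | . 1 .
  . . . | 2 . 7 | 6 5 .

Step 1. [r3c3∈{1,2,4}] r3c3 is the only open cell in col 3 admitting 2 ⇒ r3c3=2.
Step 2. [r6c5∈{3}] only 3 remains possible at r6c5 ⇒ r6c5=3.
Step 3. [r9c5∈{9}] r9c5 has the single candidate 9, so r9c5=9.
Step 4. [r3c1∈{1,4,7}] 1 has one home in row 3: r3c1, so r3c1=1.
Step 5. [r1c6∈{4,9}] r1c6 is the only open cell in box 2 admitting 9. So r1c6=9.
Step 6. [r4c7∈{3}] only 3 remains possible at r4c7. So r4c7=3.
Step 7. [r4c2∈{1}] r4c2 has the single candidate 1 ⇒ r4c2=1.
Step 8. [r6c6∈{4,8}] 8 has one home in col 6: r6c6 ⇒ r6c6=8.
Step 9. [r2c2∈{7}] r2c2's peers cover all but 7. So r2c2=7.
Step 10. [r1c3∈{4,5}] r1c3 is the only open cell in row 1 admitting 4. So r1c3=4.
Step 11. [r4c1∈{9}] r4c1's peers cover all but 9 ⇒ r4c1=9.
Step 12. [r5c3∈{3}] nothing but 3 survives at r5c3 ⇒ r5c3=3.
Step 13. [r8c7∈{2}] r8c7 is down to just 2. So r8c7=2.
Step 14. [r3c5∈{7}] nothing but 7 survives at r3c5, so r3c5=7.
Step 15. [r4c6∈{2}] nothing but 2 survives at r4c6. So r4c6=2.
Step 16. [r4c9∈{6}] r4c9's peers cover all but 6, so r4c9=6.
Step 17. [r6c9∈{1}] r6c9 has the single candidate 1. So r6c9=1.
Step 18. [r7c1∈{2}] r7c1's peers cover all but 2 ⇒ r7c1=2.
Step 19. [r6c3∈{5}] r6c3 has the single candidate 5 ⇒ r6c3=5.
Step 20. [r1c2∈{5}] r1c2 has the single candidate 5, so r1c2=5.
Step 21. [r5c1∈{7}] r5c1 has the single candidate 7. So r5c1=7.
Step 22. [r7c9∈{7}] r7c9's peers cover all but 7. So r7c9=7.
Step 23. [r2c1∈{8}] nothing but 8 survives at r2c1, so r2c1=8.
Step 24. [r1c8∈{6}] r1c8 is down to just 6. So r1c8=6.
Step 25. [r2c5∈{2}] only 2 remains possible at r2c5, so r2c5=2.
Step 26. [r8c6∈{6}] nothing but 6 survives at r8c6 ⇒ r8c6=6.
Step 27. [r8c4∈{3}] r8c4's peers cover all but 3, so r8c4=3.
Step 28. [r6c4∈{4}] r6c4 is down to just 4, so r6c4=4.
Step 29. [r3c9∈{3}] nothing but 3 survives at r3c9 ⇒ r3c9=3.
Step 30. [r2c8∈{9}] nothing but 9 survives at r2c8 ⇒ r2c8=9.
Step 31. [r9c3∈{1}] nothing but 1 survives at r9c3, so r9c3=1.
Step 32. [r3c6∈{4}] r3c6 has the single candidate 4 ⇒ r3c6=4.
Step 33. [r5c4∈{9}] r5c4 has the single candidate 9. So r5c4=9.
Step 34. [r9c9∈{8}] only 8 remains possible at r9c9 ⇒ r9c9=8.
Step 35. [r9c1∈{4}] only 4 remains possible at r9c1. So r9c1=4.
Step 36. [r5c7∈{8}] r5c7 has the single candidate 8, so r5c7=8.
Step 37. [r9c2∈{3}] only 3 remains possible at r9c2, so r9c2=3.
Step 38. [r8c9∈{9}] r8c9 is down to just 9. So r8c9=9.
Step 39. [r7c2∈{6}] r7c2's peers cover all but 6, so r7c2=6.

Answer: 3 5 4 8 1 9 7 6 2 / 8 7 6 5 2 3 1 9 4 / 1 9 2 6 7 4 5 8 3 / 9 1 8 7 5 2 3 4 6 / 7 4 3 9 6 1 8 2 5 / 6 2 5 4 3 8 9 7 1 / 2 6 9 1 8 5 4 3 7 / 5 8 7 3 4 6 2 1 9 / 4 3 1 2 9 7 6 5 8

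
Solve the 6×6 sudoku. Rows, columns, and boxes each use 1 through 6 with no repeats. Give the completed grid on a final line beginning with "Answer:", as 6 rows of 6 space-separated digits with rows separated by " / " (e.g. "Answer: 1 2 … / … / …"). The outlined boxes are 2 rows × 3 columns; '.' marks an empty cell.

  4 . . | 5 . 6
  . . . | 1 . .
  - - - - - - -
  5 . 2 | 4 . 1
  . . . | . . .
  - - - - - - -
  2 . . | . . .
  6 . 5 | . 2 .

Step 1. [r2c1∈{3}] r2c1 is down to just 3, so r2c1=3.
Step 2. [r6c4∈{3}] only 3 remains possible at r6c4, so r6c4=3.
Step 3. [r4c6∈{2,3,5}] across col 6, 3 lands solely at r4c6 ⇒ r4c6=3.
Step 4. [r5c5∈{1,4,5,6}] r5c5 is the only open cell in col 5 admitting 1. So r5c5=1.
Step 5. [r3c5∈{6}] r3c5's peers cover all but 6. So r3c5=6.
Step 6. [r6c2∈{1,4}] across row 6, 1 lands solely at r6c2. So r6c2=1.
Step 7. [r5c3∈{3,4}] in col 3, 3 fits only at r5c3. So r5c3=3.
Step 8. [r4c3∈{1,4,6}] across col 3, 4 lands solely at r4c3 ⇒ r4c3=4.
Step 9. [r2c6∈{2,4}] across col 6, 2 lands solely at r2c6. So r2c6=2.
Step 10. [r5c2∈{4}] nothing but 4 survives at r5c2. So r5c2=4.
Step 11. [r4c2∈{6}] r4c2 is down to just 6, so r4c2=6.
Step 12. [r3c2∈{3}] r3c2 has the single candidate 3. So r3c2=3.
Step 13. [r4c4∈{2}] r4c4 is down to just 2, so r4c4=2.
Step 14. [r2c2∈{5}] r2c2 is down to just 5 ⇒ r2c2=5.
Step 15. [r2c5∈{4}] r2c5's peers cover all but 4. So r2c5=4.
Step 16. [r4c5∈{5}] r4c5 has the single candidate 5 ⇒ r4c5=5.
Step 17. [r5c4∈{6}] nothing but 6 survives at r5c4, so r5c4=6.
Step 18. [r2c3∈{6}] nothing but 6 survives at r2c3. So r2c3=6.
Step 19. [r1c3∈{1}] r1c3 is down to just 1 ⇒ r1c3=1.
Step 20. [r5c6∈{5}] only 5 remains possible at r5c6. So r5c6=5.
Step 21. [r1c5∈{3}] nothing but 3 survives at r1c5, so r1c5=3.
Step 22. [r4c1∈{1}] nothing but 1 survives at r4c1 ⇒ r4c1=1.
Step 23. [r6c6∈{4}] r6c6's peers cover all but 4, so r6c6=4.
Step 24. [r1c2∈{2}] r1c2 has the single candidate 2. So r1c2=2.

Answer: 4 2 1 5 3 6 / 3 5 6 1 4 2 / 5 3 2 4 6 1 / 1 6 4 2 5 3 / 2 4 3 6 1 5 / 6 1 5 3 2 4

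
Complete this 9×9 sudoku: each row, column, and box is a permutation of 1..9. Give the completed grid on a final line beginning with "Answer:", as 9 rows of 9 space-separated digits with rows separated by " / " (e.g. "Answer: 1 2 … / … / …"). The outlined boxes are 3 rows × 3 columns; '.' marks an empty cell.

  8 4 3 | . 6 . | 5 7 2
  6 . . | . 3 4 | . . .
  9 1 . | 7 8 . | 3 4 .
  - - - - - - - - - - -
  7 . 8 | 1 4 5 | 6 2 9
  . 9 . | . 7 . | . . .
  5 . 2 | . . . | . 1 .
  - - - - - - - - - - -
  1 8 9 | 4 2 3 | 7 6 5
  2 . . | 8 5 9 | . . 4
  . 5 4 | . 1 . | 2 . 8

Step 1. [r2c7∈{1,8,9}] col 7 places 9 nowhere but r2c7 ⇒ r2c7=9.
Step 2. [r5c9∈{3}] r5c9 has the single candidate 3 ⇒ r5c9=3.
Step 3. [r9c4∈{6}] r9c4 has the single candidate 6 ⇒ r9c4=6.
Step 4. [r9c1∈{3}] r9c1 is down to just 3 ⇒ r9c1=3.
Step 5. [r6c4∈{3,9}] 3 has one home in col 4: r6c4. So r6c4=3.
Step 6. [r6c2∈{6}] r6c2's peers cover all but 6, so r6c2=6.
Step 7. [r2c4∈{2,5}] across col 4, 5 lands solely at r2c4 ⇒ r2c4=5.
Step 8. [r8c2∈{7}] only 7 remains possible at r8c2. So r8c2=7.
Step 9. [r6c7∈{4,8}] in row 6, 4 fits only at r6c7. So r6c7=4.
Step 10. [r5c7∈{8}] only 8 remains possible at r5c7. So r5c7=8.
Step 11. [r5c4∈{2}] only 2 remains possible at r5c4. So r5c4=2.
Step 12. [r2c2∈{2}] r2c2 is down to just 2, so r2c2=2.
Step 13. [r3c9∈{6}] r3c9 is down to just 6 ⇒ r3c9=6.
Step 14. [r1c6∈{1}] only 1 remains possible at r1c6. So r1c6=1.
Step 15. [r2c3∈{7}] only 7 remains possible at r2c3, so r2c3=7.
Step 16. [r6c9∈{7}] r6c9 has the single candidate 7 ⇒ r6c9=7.
Step 17. [r2c8∈{8}] r2c8's peers cover all but 8. So r2c8=8.
Step 18. [r8c3∈{6}] nothing but 6 survives at r8c3. So r8c3=6.
Step 19. [r6c5∈{9}] r6c5 is down to just 9. So r6c5=9.
Step 20. [r5c1∈{4}] r5c1 is down to just 4 ⇒ r5c1=4.
Step 21. [r9c8∈{9}] r9c8's peers cover all but 9. So r9c8=9.
Step 22. [r3c6∈{2}] r3c6 has the single candidate 2. So r3c6=2.
Step 23. [r9c6∈{7}] nothing but 7 survives at r9c6, so r9c6=7.
Step 24. [r2c9∈{1}] r2c9 is down to just 1, so r2c9=1.
Step 25. [r8c7∈{1}] only 1 remains possible at r8c7, so r8c7=1.
Step 26. [r8c8∈{3}] nothing but 3 survives at r8c8 ⇒ r8c8=3.
Step 27. [r1c4∈{9}] r1c4's peers cover all but 9, so r1c4=9.
Step 28. [r5c8∈{5}] r5c8's peers cover all but 5, so r5c8=5.
Step 29. [r4c2∈{3}] nothing but 3 survives at r4c2 ⇒ r4c2=3.
Step 30. [r6c6∈{8}] r6c6 has the single candidate 8. So r6c6=8.
Step 31. [r3c3∈{5}] r3c3 has the single candidate 5, so r3c3=5.
Step 32. [r5c3∈{1}] only 1 remains possible at r5c3, so r5c3=1.
Step 33. [r5c6∈{6}] r5c6 has the single candidate 6, so r5c6=6.

Answer: 8 4 3 9 6 1 5 7 2 / 6 2 7 5 3 4 9 8 1 / 9 1 5 7 8 2 3 4 6 / 7 3 8 1 4 5 6 2 9 / 4 9 1 2 7 6 8 5 3 / 5 6 2 3 9 8 4 1 7 / 1 8 9 4 2 3 7 6 5 / 2 7 6 8 5 9 1 3 4 / 3 5 4 6 1 7 2 9 8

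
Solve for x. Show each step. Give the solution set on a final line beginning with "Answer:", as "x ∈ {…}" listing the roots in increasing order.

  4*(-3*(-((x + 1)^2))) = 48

Step 1. [4*(-3*(-((x + 1)^2))) = 48] divide by the outer 4 ⇒ div: -3*(-((x + 1)^2)) = 12.
Step 2. [-3*(-((x + 1)^2)) = 12] divide by the outer -3, so div: -((x + 1)^2) = -4.
Step 3. [-((x + 1)^2) = -4] flip signs both sides, so neg: (x + 1)^2 = 4.
Step 4. [(x + 1)^2 = 4] √ both sides: 4 ≥ 0 gives two branches. So sqrt: x + 1 = 2 or -2.
Step 5. [x + 1 = 2 or -2] the outer +1 inverts by subtracting 1, so sub: x = 1 or -3.

Answer: x ∈ {-3, 1}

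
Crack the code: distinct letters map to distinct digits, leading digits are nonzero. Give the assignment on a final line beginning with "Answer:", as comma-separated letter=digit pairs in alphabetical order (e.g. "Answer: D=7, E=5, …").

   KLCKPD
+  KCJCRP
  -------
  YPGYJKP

Step 1. [col 1: D + P ≡ P (mod 10)] column 1 reads D+P+carry(0)=P with nothing yet; with all letters distinct, none taken yet, the only value for D is 0, so D=0.
Step 2. [col 1: D + P ≡ P (mod 10)] several values work for P in column 1 (D + P ≡ P (mod 10), carry-in 0); try P=4. So P=4.
Step 3. [col 2: P + R ≡ K (mod 10)] no forcing yet in column 2 (carry-in 0); K=7 is free and consistent — try it, so K=7.
Step 4. [Y] Y is the leading digit of a 7-digit sum of two 6-digit numbers; the final carry is exactly 1 ⇒ Y=1.
Step 5. [col 2: P + R ≡ K (mod 10)] column 2: given P=4, K=7, carry-in 0, and digits 0,1,4,7 already taken and all letters distinct, P+R≡K (mod 10) forces R=3 ⇒ R=3.
Step 6. [col 3: K + C ≡ J (mod 10)] several values work for J in column 3 (K + C ≡ J (mod 10), carry-in 0); try J=9, so J=9.
Step 7. [col 3: K + C ≡ J (mod 10)] column 3: given K=7, J=9, carry-in 0, and digits 0,1,3,4,7,9 already taken and all letters distinct, K+C≡J (mod 10) forces C=2 ⇒ C=2.
Step 8. [col 5: L + C ≡ G (mod 10)] in column 5 we have L+C≡G with carry-in 1; given C=2 and digits 0,1,2,3,4,7,9 already taken and all letters distinct, that pins G to 8. So G=8.
Step 9. [col 5: L + C ≡ G (mod 10)] from column 5 (C=2, G=8, carry-in 1, digits 0,1,2,3,4,7,8,9 already taken and all letters distinct): L must equal 5. So L=5.

Answer: C=2, D=0, G=8, J=9, K=7, L=5, P=4, R=3, Y=1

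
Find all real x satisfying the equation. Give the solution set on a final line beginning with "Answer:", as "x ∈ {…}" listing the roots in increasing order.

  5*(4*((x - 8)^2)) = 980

Step 1. [5*(4*((x - 8)^2)) = 980] divide by the outer 5 ⇒ div: 4*((x - 8)^2) = 196.
Step 2. [4*((x - 8)^2) = 196] LHS = 4·(…); ÷4 both sides ⇒ div: (x - 8)^2 = 49.
Step 3. [(x - 8)^2 = 49] LHS squared, RHS 49 ≥ 0: apply √ (±). So sqrt: x - 8 = 7 or -7.
Step 4. [x - 8 = 7 or -7] the outer -8 inverts by adding 8, so sub: x = 15 or 1.

Answer: x ∈ {1, 15}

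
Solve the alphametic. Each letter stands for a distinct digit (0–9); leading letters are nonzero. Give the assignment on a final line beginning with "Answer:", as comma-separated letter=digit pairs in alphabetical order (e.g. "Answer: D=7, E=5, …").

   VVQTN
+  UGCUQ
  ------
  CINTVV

Step 1. [C] C is the leading digit of a 6-digit sum of two 5-digit numbers; the final carry is exactly 1. So C=1.
Step 2. [col 1: N + Q ≡ V (mod 10)] no forcing yet in column 1 (carry-in 0); Q=4 is free and consistent — try it ⇒ Q=4.
Step 3. [col 1: N + Q ≡ V (mod 10)] several values work for V in column 1 (N + Q ≡ V (mod 10), carry-in 0); try V=7. So V=7.
Step 4. [col 1: N + Q ≡ V (mod 10)] column 1 reads N+Q+carry(0)=V with Q=4, V=7; with digits 1,4,7 already taken and all letters distinct, the only value for N is 3, so N=3.
Step 5. [col 2: T + U ≡ V (mod 10)] column 2 (T + U ≡ V (mod 10), carry-in 0) doesn't pin T yet; pick T=5 and continue. So T=5.
Step 6. [col 2: T + U ≡ V (mod 10)] column 2: given T=5, V=7, carry-in 0, and digits 1,3,4,5,7 already taken and all letters distinct, T+U≡V (mod 10) forces U=2 ⇒ U=2.
Step 7. [col 4: V + G ≡ N (mod 10)] column 4 reads V+G+carry(0)=N with V=7, N=3; with digits 1,2,3,4,5,7 already taken and all letters distinct, the only value for G is 6, so G=6.
Step 8. [col 5: V + U ≡ I (mod 10)] in column 5 we have V+U≡I with carry-in 1; given V=7, U=2 and digits 1,2,3,4,5,6,7 already taken and all letters distinct, that pins I to 0 ⇒ I=0.

Answer: C=1, G=6, I=0, N=3, Q=4, T=5, U=2, V=7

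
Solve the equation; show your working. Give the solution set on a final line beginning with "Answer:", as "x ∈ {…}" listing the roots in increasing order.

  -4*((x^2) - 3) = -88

Step 1. [-4*((x^2) - 3) = -88] -4·(inner) — divide through by -4 ⇒ div: (x^2) - 3 = 22.
Step 2. [(x^2) - 3 = 22] add 3: x sits inside (… - 3), so sub: x^2 = 25.
Step 3. [x^2 = 25] √ both sides: 25 ≥ 0 gives two branches. So sqrt: x = 5 or -5.

Answer: x ∈ {-5, 5}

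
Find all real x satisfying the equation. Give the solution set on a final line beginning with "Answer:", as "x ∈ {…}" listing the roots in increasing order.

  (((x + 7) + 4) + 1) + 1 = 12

Step 1. [(((x + 7) + 4) + 1) + 1 = 12] subtract 1: x sits inside (… + 1) ⇒ sub: ((x + 7) + 4) + 1 = 11.
Step 2. [((x + 7) + 4) + 1 = 11] the outer +1 inverts by subtracting 1 ⇒ sub: (x + 7) + 4 = 10.
Step 3. [(x + 7) + 4 = 10] the outer +4 inverts by subtracting 4, so sub: x + 7 = 6.
Step 4. [x + 7 = 6] peel the +7: subtract 7 from each side. So sub: x = -1.

Answer: x ∈ {-1}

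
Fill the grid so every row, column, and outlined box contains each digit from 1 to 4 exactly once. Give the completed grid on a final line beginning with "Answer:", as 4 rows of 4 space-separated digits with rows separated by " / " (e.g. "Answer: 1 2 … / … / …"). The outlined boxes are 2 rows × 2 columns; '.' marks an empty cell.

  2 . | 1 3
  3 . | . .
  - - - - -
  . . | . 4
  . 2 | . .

Step 1. [r3c1∈{1}] r3c1 is down to just 1 ⇒ r3c1=1.
Step 2. [r2c3∈{2,4}] r2c3 is the only open cell in col 3 admitting 4 ⇒ r2c3=4.
Step 3. [r3c3∈{2,3}] row 3 places 2 nowhere but r3c3 ⇒ r3c3=2.
Step 4. [r1c2∈{4}] nothing but 4 survives at r1c2. So r1c2=4.
Step 5. [r2c4∈{2}] r2c4 has the single candidate 2, so r2c4=2.
Step 6. [r4c1∈{4}] only 4 remains possible at r4c1. So r4c1=4.
Step 7. [r2c2∈{1}] r2c2's peers cover all but 1, so r2c2=1.
Step 8. [r3c2∈{3}] r3c2 is down to just 3, so r3c2=3.
Step 9. [r4c3∈{3}] nothing but 3 survives at r4c3, so r4c3=3.
Step 10. [r4c4∈{1}] only 1 remains possible at r4c4. So r4c4=1.

Answer: 2 4 1 3 / 3 1 4 2 / 1 3 2 4 / 4 2 3 1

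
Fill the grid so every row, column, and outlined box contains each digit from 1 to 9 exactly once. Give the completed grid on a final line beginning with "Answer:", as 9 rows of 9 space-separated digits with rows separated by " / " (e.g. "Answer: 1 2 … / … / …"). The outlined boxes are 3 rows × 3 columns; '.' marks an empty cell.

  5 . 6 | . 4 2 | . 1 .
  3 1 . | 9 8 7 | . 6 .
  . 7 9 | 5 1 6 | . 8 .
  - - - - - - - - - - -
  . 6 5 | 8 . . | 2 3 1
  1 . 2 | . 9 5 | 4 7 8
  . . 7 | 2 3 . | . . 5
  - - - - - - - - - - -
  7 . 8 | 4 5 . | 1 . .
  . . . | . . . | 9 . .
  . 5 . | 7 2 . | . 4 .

Step 1. [r8c4∈{1,3,6}] 1 has one home in col 4: r8c4, so r8c4=1.
Step 2. [r7c9∈{2,3,6}] 6 has one home in row 7: r7c9 ⇒ r7c9=6.
Step 3. [r9c9∈{3}] only 3 remains possible at r9c9, so r9c9=3.
Step 4. [r8c3∈{3,4}] r8c3 is the only open cell in col 3 admitting 3 ⇒ r8c3=3.
Step 5. [r4c1∈{4,9}] r4c1 is the only open cell in row 4 admitting 9 ⇒ r4c1=9.
Step 6. [r3c1∈{2,4}] r3c1 is the only open cell in box 1 admitting 2 ⇒ r3c1=2.
Step 7. [r7c8∈{2}] r7c8 is down to just 2 ⇒ r7c8=2.
Step 8. [r6c1∈{4,8}] 8 has one home in col 1: r6c1 ⇒ r6c1=8.
Step 9. [r6c2∈{4}] r6c2 is down to just 4 ⇒ r6c2=4.
Step 10. [r1c7∈{3,7}] col 7 places 7 nowhere but r1c7 ⇒ r1c7=7.
Step 11. [r9c6∈{8,9}] row 9 places 9 nowhere but r9c6. So r9c6=9.
Step 12. [r8c1∈{4,6}] row 8 places 4 nowhere but r8c1. So r8c1=4.
Step 13. [r3c9∈{4}] r3c9 is down to just 4. So r3c9=4.
Step 14. [r5c2∈{3}] r5c2 has the single candidate 3, so r5c2=3.
Step 15. [r9c3∈{1}] r9c3's peers cover all but 1. So r9c3=1.
Step 16. [r4c6∈{4}] nothing but 4 survives at r4c6. So r4c6=4.
Step 17. [r1c2∈{8}] r1c2's peers cover all but 8 ⇒ r1c2=8.
Step 18. [r8c6∈{8}] only 8 remains possible at r8c6, so r8c6=8.
Step 19. [r1c9∈{9}] r1c9 has the single candidate 9, so r1c9=9.
Step 20. [r2c9∈{2}] r2c9 is down to just 2 ⇒ r2c9=2.
Step 21. [r6c7∈{6}] r6c7 has the single candidate 6. So r6c7=6.
Step 22. [r2c7∈{5}] r2c7's peers cover all but 5 ⇒ r2c7=5.
Step 23. [r7c2∈{9}] r7c2 has the single candidate 9. So r7c2=9.
Step 24. [r5c4∈{6}] r5c4's peers cover all but 6, so r5c4=6.
Step 25. [r9c7∈{8}] only 8 remains possible at r9c7 ⇒ r9c7=8.
Step 26. [r4c5∈{7}] only 7 remains possible at r4c5, so r4c5=7.
Step 27. [r8c5∈{6}] r8c5 is down to just 6, so r8c5=6.
Step 28. [r7c6∈{3}] r7c6's peers cover all but 3, so r7c6=3.
Step 29. [r8c2∈{2}] only 2 remains possible at r8c2 ⇒ r8c2=2.
Step 30. [r8c9∈{7}] r8c9 is down to just 7, so r8c9=7.
Step 31. [r1c4∈{3}] r1c4 is down to just 3 ⇒ r1c4=3.
Step 32. [r6c8∈{9}] nothing but 9 survives at r6c8 ⇒ r6c8=9.
Step 33. [r3c7∈{3}] only 3 remains possible at r3c7. So r3c7=3.
Step 34. [r2c3∈{4}] nothing but 4 survives at r2c3. So r2c3=4.
Step 35. [r6c6∈{1}] nothing but 1 survives at r6c6, so r6c6=1.
Step 36. [r8c8∈{5}] r8c8's peers cover all but 5, so r8c8=5.
Step 37. [r9c1∈{6}] only 6 remains possible at r9c1, so r9c1=6.

Answer: 5 8 6 3 4 2 7 1 9 / 3 1 4 9 8 7 5 6 2 / 2 7 9 5 1 6 3 8 4 / 9 6 5 8 7 4 2 3 1 / 1 3 2 6 9 5 4 7 8 / 8 4 7 2 3 1 6 9 5 / 7 9 8 4 5 3 1 2 6 / 4 2 3 1 6 8 9 5 7 / 6 5 1 7 2 9 8 4 3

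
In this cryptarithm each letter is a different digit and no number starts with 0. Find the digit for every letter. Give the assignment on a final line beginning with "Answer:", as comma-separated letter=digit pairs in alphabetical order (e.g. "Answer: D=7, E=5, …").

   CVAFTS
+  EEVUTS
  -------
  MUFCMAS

Step 1. [col 1: S + S ≡ S (mod 10)] column 1 reads S+S+carry(0)=S with nothing yet; with all letters distinct, none taken yet, the only value for S is 0. So S=0.
Step 2. [col 2: T + T ≡ A (mod 10)] no forcing yet in column 2 (carry-in 0); T=3 is free and consistent — try it. So T=3.
Step 3. [col 2: T + T ≡ A (mod 10)] from column 2 (T=3, carry-in 0, digits 0,3 already taken and all letters distinct): A must equal 6, so A=6.
Step 4. [col 3: F + U ≡ M (mod 10)] M=1 is one option consistent with column 3 (F + U ≡ M (mod 10), carry-in 0) — take it. So M=1.
Step 5. [col 3: F + U ≡ M (mod 10)] U=4 is one option consistent with column 3 (F + U ≡ M (mod 10), carry-in 0) — take it, so U=4.
Step 6. [col 3: F + U ≡ M (mod 10)] column 3: given U=4, M=1, carry-in 0, and digits 0,1,3,4,6 already taken and all letters distinct, F+U≡M (mod 10) forces F=7, so F=7.
Step 7. [col 4: A + V ≡ C (mod 10)] several values work for V in column 4 (A + V ≡ C (mod 10), carry-in 1); try V=2, so V=2.
Step 8. [col 4: A + V ≡ C (mod 10)] column 4: given A=6, V=2, carry-in 1, and digits 0,1,2,3,4,6,7 already taken and all letters distinct, A+V≡C (mod 10) forces C=9, so C=9.
Step 9. [col 5: V + E ≡ F (mod 10)] column 5: given V=2, F=7, carry-in 0, and digits 0,1,2,3,4,6,7,9 already taken and all letters distinct, V+E≡F (mod 10) forces E=5, so E=5.

Answer: A=6, C=9, E=5, F=7, M=1, S=0, T=3, U=4, V=2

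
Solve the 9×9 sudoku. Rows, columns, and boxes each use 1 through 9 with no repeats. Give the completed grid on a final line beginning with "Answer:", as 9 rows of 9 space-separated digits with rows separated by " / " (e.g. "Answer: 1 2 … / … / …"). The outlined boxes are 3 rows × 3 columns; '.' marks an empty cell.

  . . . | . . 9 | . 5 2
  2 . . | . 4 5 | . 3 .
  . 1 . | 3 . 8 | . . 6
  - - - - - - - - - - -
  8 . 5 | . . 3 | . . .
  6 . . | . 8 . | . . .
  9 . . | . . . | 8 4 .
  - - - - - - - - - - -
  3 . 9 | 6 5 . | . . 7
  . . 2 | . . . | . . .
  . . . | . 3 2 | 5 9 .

Step 1. [r3c8∈{7}] r3c8 is down to just 7 ⇒ r3c8=7.
Step 2. [r3c3∈{4}] r3c3 has the single candidate 4, so r3c3=4.
Step 3. [r1c1∈{7}] r1c1 has the single candidate 7, so r1c1=7.
Step 4. [r1c4∈{1}] r1c4 is down to just 1. So r1c4=1.
Step 5. [r2c9∈{1,8,9}] 8 has one home in box 3: r2c9, so r2c9=8.
Step 6. [r2c7∈{1,9}] r2c7 is the only open cell in row 2 admitting 1. So r2c7=1.
Step 7. [r2c4∈{7}] only 7 remains possible at r2c4 ⇒ r2c4=7.
Step 8. [r8c2∈{4,5,6,7,8}] r8c2 is the only open cell in col 2 admitting 5, so r8c2=5.
Step 9. [r6c6∈{1,6,7}] 6 has one home in col 6: r6c6, so r6c6=6.
Step 10. [r2c3∈{6}] only 6 remains possible at r2c3. So r2c3=6.
Step 11. [r9c2∈{4,6,7,8}] r9c2 is the only open cell in row 9 admitting 6. So r9c2=6.
Step 12. [r9c3∈{1,7,8}] in row 9, 7 fits only at r9c3. So r9c3=7.
Step 13. [r7c2∈{4,8}] in box 7, 8 fits only at r7c2 ⇒ r7c2=8.
Step 14. [r1c2∈{3}] r1c2 is down to just 3. So r1c2=3.
Step 15. [r8c8∈{1,6,8}] 8 has one home in col 8: r8c8 ⇒ r8c8=8.
Step 16. [r4c8∈{1,2,6}] r4c8 is the only open cell in col 8 admitting 6. So r4c8=6.
Step 17. [r3c7∈{9}] r3c7 is down to just 9. So r3c7=9.
Step 18. [r3c5∈{2}] only 2 remains possible at r3c5 ⇒ r3c5=2.
Step 19. [r8c7∈{3,4,6}] across row 8, 6 lands solely at r8c7. So r8c7=6.
Step 20. [r5c7∈{2,3,7}] 3 has one home in col 7: r5c7, so r5c7=3.
Step 21. [r5c3∈{1}] nothing but 1 survives at r5c3, so r5c3=1.
Step 22. [r5c8∈{2}] only 2 remains possible at r5c8 ⇒ r5c8=2.
Step 23. [r7c8∈{1}] r7c8 has the single candidate 1, so r7c8=1.
Step 24. [r7c6∈{4}] r7c6 has the single candidate 4, so r7c6=4.
Step 25. [r5c6∈{7}] nothing but 7 survives at r5c6 ⇒ r5c6=7.
Step 26. [r8c4∈{9}] r8c4 has the single candidate 9 ⇒ r8c4=9.
Step 27. [r6c5∈{1}] r6c5 has the single candidate 1 ⇒ r6c5=1.
Step 28. [r5c2∈{4}] r5c2 has the single candidate 4. So r5c2=4.
Step 29. [r5c9∈{5,9}] r5c9 is the only open cell in row 5 admitting 9, so r5c9=9.
Step 30. [r6c2∈{2,7}] in row 6, 7 fits only at r6c2, so r6c2=7.
Step 31. [r6c4∈{2,5}] r6c4 is the only open cell in row 6 admitting 2 ⇒ r6c4=2.
Step 32. [r9c1∈{1,4}] in row 9, 1 fits only at r9c1. So r9c1=1.
Step 33. [r8c9∈{3,4}] row 8 places 3 nowhere but r8c9. So r8c9=3.
Step 34. [r4c4∈{4}] r4c4 has the single candidate 4. So r4c4=4.
Step 35. [r6c3∈{3}] r6c3 has the single candidate 3. So r6c3=3.
Step 36. [r4c7∈{7}] only 7 remains possible at r4c7 ⇒ r4c7=7.
Step 37. [r8c6∈{1}] r8c6 has the single candidate 1. So r8c6=1.
Step 38. [r1c5∈{6}] r1c5's peers cover all but 6. So r1c5=6.
Step 39. [r5c4∈{5}] only 5 remains possible at r5c4 ⇒ r5c4=5.
Step 40. [r8c1∈{4}] nothing but 4 survives at r8c1 ⇒ r8c1=4.
Step 41. [r8c5∈{7}] only 7 remains possible at r8c5, so r8c5=7.
Step 42. [r2c2∈{9}] r2c2 has the single candidate 9. So r2c2=9.
Step 43. [r1c3∈{8}] nothing but 8 survives at r1c3, so r1c3=8.
Step 44. [r1c7∈{4}] r1c7 is down to just 4 ⇒ r1c7=4.
Step 45. [r4c9∈{1}] r4c9 is down to just 1 ⇒ r4c9=1.
Step 46. [r9c9∈{4}] only 4 remains possible at r9c9, so r9c9=4.
Step 47. [r6c9∈{5}] r6c9 is down to just 5 ⇒ r6c9=5.
Step 48. [r7c7∈{2}] r7c7 has the single candidate 2. So r7c7=2.
Step 49. [r9c4∈{8}] only 8 remains possible at r9c4. So r9c4=8.
Step 50. [r4c5∈{9}] r4c5 is down to just 9 ⇒ r4c5=9.
Step 51. [r4c2∈{2}] only 2 remains possible at r4c2. So r4c2=2.
Step 52. [r3c1∈{5}] nothing but 5 survives at r3c1. So r3c1=5.

Answer: 7 3 8 1 6 9 4 5 2 / 2 9 6 7 4 5 1 3 8 / 5 1 4 3 2 8 9 7 6 / 8 2 5 4 9 3 7 6 1 / 6 4 1 5 8 7 3 2 9 / 9 7 3 2 1 6 8 4 5 / 3 8 9 6 5 4 2 1 7 / 4 5 2 9 7 1 6 8 3 / 1 6 7 8 3 2 5 9 4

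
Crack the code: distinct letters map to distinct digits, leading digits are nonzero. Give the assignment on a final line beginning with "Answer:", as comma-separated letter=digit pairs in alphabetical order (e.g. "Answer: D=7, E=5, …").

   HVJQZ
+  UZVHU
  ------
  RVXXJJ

Step 1. [col 1: Z + U ≡ J (mod 10)] no forcing yet in column 1 (carry-in 0); J=2 is free and consistent — try it, so J=2.
Step 2. [col 1: Z + U ≡ J (mod 10)] no forcing yet in column 1 (carry-in 0); U=9 is free and consistent — try it, so U=9.
Step 3. [col 1: Z + U ≡ J (mod 10)] column 1 reads Z+U+carry(0)=J with U=9, J=2; with digits 2,9 already taken and all letters distinct, the only value for Z is 3. So Z=3.
Step 4. [R] R is the leading digit of a 6-digit sum of two 5-digit numbers; the final carry is exactly 1. So R=1.
Step 5. [col 2: Q + H ≡ J (mod 10)] several values work for H in column 2 (Q + H ≡ J (mod 10), carry-in 1); try H=5 ⇒ H=5.
Step 6. [col 2: Q + H ≡ J (mod 10)] in column 2 we have Q+H≡J with carry-in 1; given H=5, J=2 and digits 1,2,3,5,9 already taken and all letters distinct, that pins Q to 6 ⇒ Q=6.
Step 7. [col 3: J + V ≡ X (mod 10)] X=7 is one option consistent with column 3 (J + V ≡ X (mod 10), carry-in 1) — take it ⇒ X=7.
Step 8. [col 3: J + V ≡ X (mod 10)] column 3: given J=2, X=7, carry-in 1, and digits 1,2,3,5,6,7,9 already taken and all letters distinct, J+V≡X (mod 10) forces V=4, so V=4.

Answer: H=5, J=2, Q=6, R=1, U=9, V=4, X=7, Z=3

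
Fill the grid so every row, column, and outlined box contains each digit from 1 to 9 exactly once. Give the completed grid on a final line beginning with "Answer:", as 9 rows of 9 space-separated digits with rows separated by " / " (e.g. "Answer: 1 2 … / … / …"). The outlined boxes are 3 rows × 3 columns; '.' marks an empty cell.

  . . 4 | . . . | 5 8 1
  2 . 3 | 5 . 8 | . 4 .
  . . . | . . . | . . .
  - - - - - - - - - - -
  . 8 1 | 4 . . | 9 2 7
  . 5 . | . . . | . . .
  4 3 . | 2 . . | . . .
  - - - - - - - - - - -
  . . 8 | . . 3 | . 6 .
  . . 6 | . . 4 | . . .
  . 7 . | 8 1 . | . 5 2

Step 1. [r9c3∈{9}] only 9 remains possible at r9c3, so r9c3=9.
Step 2. [r5c1∈{6,7,9}] r5c1 is the only open cell in box 4 admitting 9, so r5c1=9.
Step 3. [r4c5∈{3,5,6}] in row 4, 3 fits only at r4c5, so r4c5=3.
Step 4. [r2c2∈{1,6,9}] r2c2 is the only open cell in row 2 admitting 1, so r2c2=1.
Step 5. [r9c6∈{6}] only 6 remains possible at r9c6. So r9c6=6.
Step 6. [r3c7∈{2,3,6,7}] 2 has one home in col 7: r3c7 ⇒ r3c7=2.
Step 7. [r6c8∈{1}] r6c8 has the single candidate 1. So r6c8=1.
Step 8. [r9c7∈{3,4}] row 9 places 4 nowhere but r9c7, so r9c7=4.
Step 9. [r7c9∈{9}] r7c9 has the single candidate 9, so r7c9=9.
Step 10. [r2c5∈{6,7,9}] row 2 places 9 nowhere but r2c5, so r2c5=9.
Step 11. [r7c4∈{7}] r7c4 is down to just 7 ⇒ r7c4=7.
Step 12. [r5c8∈{3}] r5c8's peers cover all but 3, so r5c8=3.
Step 13. [r8c7∈{1,3,7,8}] in col 7, 3 fits only at r8c7, so r8c7=3.
Step 14. [r6c9∈{5,6,8}] across col 9, 5 lands solely at r6c9. So r6c9=5.
Step 15. [r6c3∈{7}] r6c3 is down to just 7 ⇒ r6c3=7.
Step 16. [r3c1∈{5,6,7,8}] across row 3, 8 lands solely at r3c1 ⇒ r3c1=8.
Step 17. [r2c9∈{6}] r2c9's peers cover all but 6 ⇒ r2c9=6.
Step 18. [r1c1∈{6,7}] r1c1 is the only open cell in col 1 admitting 7 ⇒ r1c1=7.
Step 19. [r8c1∈{1,5}] r8c1 is the only open cell in row 8 admitting 1 ⇒ r8c1=1.
Step 20. [r1c2∈{6,9}] in row 1, 9 fits only at r1c2, so r1c2=9.
Step 21. [r1c4∈{3,6}] in row 1, 3 fits only at r1c4 ⇒ r1c4=3.
Step 22. [r1c5∈{2,6}] r1c5 is the only open cell in row 1 admitting 6, so r1c5=6.
Step 23. [r5c4∈{1,6}] r5c4 is the only open cell in col 4 admitting 6, so r5c4=6.
Step 24. [r5c7∈{8}] r5c7 has the single candidate 8 ⇒ r5c7=8.
Step 25. [r5c5∈{7}] nothing but 7 survives at r5c5, so r5c5=7.
Step 26. [r8c5∈{2,5}] in row 8, 5 fits only at r8c5, so r8c5=5.
Step 27. [r3c6∈{1,7}] across col 6, 7 lands solely at r3c6 ⇒ r3c6=7.
Step 28. [r7c2∈{2,4}] 4 has one home in row 7: r7c2. So r7c2=4.
Step 29. [r7c7∈{1}] r7c7 has the single candidate 1, so r7c7=1.
Step 30. [r7c5∈{2}] r7c5's peers cover all but 2 ⇒ r7c5=2.
Step 31. [r3c2∈{6}] only 6 remains possible at r3c2. So r3c2=6.
Step 32. [r8c9∈{8}] only 8 remains possible at r8c9. So r8c9=8.
Step 33. [r2c7∈{7}] only 7 remains possible at r2c7. So r2c7=7.
Step 34. [r5c6∈{1}] r5c6 has the single candidate 1. So r5c6=1.
Step 35. [r4c1∈{6}] r4c1 is down to just 6. So r4c1=6.
Step 36. [r3c5∈{4}] r3c5 has the single candidate 4, so r3c5=4.
Step 37. [r7c1∈{5}] r7c1's peers cover all but 5. So r7c1=5.
Step 38. [r8c2∈{2}] nothing but 2 survives at r8c2 ⇒ r8c2=2.
Step 39. [r8c8∈{7}] r8c8's peers cover all but 7. So r8c8=7.
Step 40. [r8c4∈{9}] r8c4 is down to just 9, so r8c4=9.
Step 41. [r6c5∈{8}] r6c5's peers cover all but 8 ⇒ r6c5=8.
Step 42. [r3c4∈{1}] nothing but 1 survives at r3c4 ⇒ r3c4=1.
Step 43. [r4c6∈{5}] r4c6's peers cover all but 5. So r4c6=5.
Step 44. [r6c6∈{9}] r6c6's peers cover all but 9 ⇒ r6c6=9.
Step 45. [r3c3∈{5}] only 5 remains possible at r3c3. So r3c3=5.
Step 46. [r5c3∈{2}] r5c3 is down to just 2, so r5c3=2.
Step 47. [r3c8∈{9}] r3c8 has the single candidate 9. So r3c8=9.
Step 48. [r3c9∈{3}] only 3 remains possible at r3c9 ⇒ r3c9=3.
Step 49. [r6c7∈{6}] r6c7's peers cover all but 6, so r6c7=6.
Step 50. [r1c6∈{2}] r1c6's peers cover all but 2, so r1c6=2.
Step 51. [r5c9∈{4}] only 4 remains possible at r5c9 ⇒ r5c9=4.
Step 52. [r9c1∈{3}] r9c1 is down to just 3 ⇒ r9c1=3.

Answer: 7 9 4 3 6 2 5 8 1 / 2 1 3 5 9 8 7 4 6 / 8 6 5 1 4 7 2 9 3 / 6 8 1 4 3 5 9 2 7 / 9 5 2 6 7 1 8 3 4 / 4 3 7 2 8 9 6 1 5 / 5 4 8 7 2 3 1 6 9 / 1 2 6 9 5 4 3 7 8 / 3 7 9 8 1 6 4 5 2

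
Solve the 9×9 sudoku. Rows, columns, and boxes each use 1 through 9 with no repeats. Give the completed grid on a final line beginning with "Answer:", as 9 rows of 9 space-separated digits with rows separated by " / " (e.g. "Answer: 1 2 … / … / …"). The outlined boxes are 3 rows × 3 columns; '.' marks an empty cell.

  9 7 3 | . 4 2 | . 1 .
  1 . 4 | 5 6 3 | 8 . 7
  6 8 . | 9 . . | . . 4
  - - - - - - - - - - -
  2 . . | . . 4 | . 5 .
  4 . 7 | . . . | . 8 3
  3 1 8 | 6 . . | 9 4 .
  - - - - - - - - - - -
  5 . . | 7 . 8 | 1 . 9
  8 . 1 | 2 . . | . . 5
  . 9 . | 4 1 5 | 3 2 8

Step 1. [r4c2∈{6}] r4c2's peers cover all but 6 ⇒ r4c2=6.
Step 2. [r4c5∈{3,7,8,9}] col 5 places 8 nowhere but r4c5. So r4c5=8.
Step 3. [r8c7∈{4,6,7}] in col 7, 4 fits only at r8c7 ⇒ r8c7=4.
Step 4. [r3c7∈{2,5}] box 3 places 2 nowhere but r3c7 ⇒ r3c7=2.
Step 5. [r5c5∈{2,5,9}] row 5 places 2 nowhere but r5c5. So r5c5=2.
Step 6. [r7c2∈{2,3,4}] across row 7, 4 lands solely at r7c2 ⇒ r7c2=4.
Step 7. [r5c6∈{1,9}] in row 5, 9 fits only at r5c6, so r5c6=9.
Step 8. [r6c6∈{7}] nothing but 7 survives at r6c6 ⇒ r6c6=7.
Step 9. [r7c8∈{6}] nothing but 6 survives at r7c8, so r7c8=6.
Step 10. [r7c5∈{3}] r7c5 has the single candidate 3. So r7c5=3.
Step 11. [r5c7∈{6}] only 6 remains possible at r5c7. So r5c7=6.
Step 12. [r4c4∈{1,3}] 3 has one home in row 4: r4c4, so r4c4=3.
Step 13. [r8c5∈{9}] r8c5 is down to just 9. So r8c5=9.
Step 14. [r4c7∈{7}] r4c7 is down to just 7 ⇒ r4c7=7.
Step 15. [r4c9∈{1}] r4c9 has the single candidate 1 ⇒ r4c9=1.
Step 16. [r2c2∈{2}] r2c2's peers cover all but 2, so r2c2=2.
Step 17. [r8c2∈{3}] nothing but 3 survives at r8c2. So r8c2=3.
Step 18. [r6c5∈{5}] r6c5's peers cover all but 5. So r6c5=5.
Step 19. [r3c5∈{7}] nothing but 7 survives at r3c5. So r3c5=7.
Step 20. [r3c3∈{5}] r3c3 has the single candidate 5 ⇒ r3c3=5.
Step 21. [r7c3∈{2}] r7c3 has the single candidate 2. So r7c3=2.
Step 22. [r9c1∈{7}] r9c1 has the single candidate 7 ⇒ r9c1=7.
Step 23. [r8c8∈{7}] only 7 remains possible at r8c8 ⇒ r8c8=7.
Step 24. [r2c8∈{9}] r2c8 is down to just 9, so r2c8=9.
Step 25. [r5c2∈{5}] r5c2 is down to just 5 ⇒ r5c2=5.
Step 26. [r6c9∈{2}] r6c9 has the single candidate 2 ⇒ r6c9=2.
Step 27. [r3c8∈{3}] r3c8 is down to just 3 ⇒ r3c8=3.
Step 28. [r1c4∈{8}] r1c4 is down to just 8. So r1c4=8.
Step 29. [r9c3∈{6}] r9c3 has the single candidate 6. So r9c3=6.
Step 30. [r3c6∈{1}] r3c6's peers cover all but 1 ⇒ r3c6=1.
Step 31. [r8c6∈{6}] only 6 remains possible at r8c6, so r8c6=6.
Step 32. [r4c3∈{9}] r4c3 has the single candidate 9 ⇒ r4c3=9.
Step 33. [r1c9∈{6}] r1c9's peers cover all but 6, so r1c9=6.
Step 34. [r1c7∈{5}] r1c7 is down to just 5. So r1c7=5.
Step 35. [r5c4∈{1}] r5c4 is down to just 1 ⇒ r5c4=1.

Answer: 9 7 3 8 4 2 5 1 6 / 1 2 4 5 6 3 8 9 7 / 6 8 5 9 7 1 2 3 4 / 2 6 9 3 8 4 7 5 1 / 4 5 7 1 2 9 6 8 3 / 3 1 8 6 5 7 9 4 2 / 5 4 2 7 3 8 1 6 9 / 8 3 1 2 9 6 4 7 5 / 7 9 6 4 1 5 3 2 8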